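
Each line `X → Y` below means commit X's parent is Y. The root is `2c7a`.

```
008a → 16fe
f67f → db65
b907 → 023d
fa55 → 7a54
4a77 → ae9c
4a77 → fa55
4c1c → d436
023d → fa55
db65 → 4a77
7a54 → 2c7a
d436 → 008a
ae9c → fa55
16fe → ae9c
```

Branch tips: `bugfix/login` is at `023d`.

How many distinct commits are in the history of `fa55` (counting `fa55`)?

3

Walking parent pointers from fa55: reachable set = {2c7a, 7a54, fa55}.
That is 3 commits.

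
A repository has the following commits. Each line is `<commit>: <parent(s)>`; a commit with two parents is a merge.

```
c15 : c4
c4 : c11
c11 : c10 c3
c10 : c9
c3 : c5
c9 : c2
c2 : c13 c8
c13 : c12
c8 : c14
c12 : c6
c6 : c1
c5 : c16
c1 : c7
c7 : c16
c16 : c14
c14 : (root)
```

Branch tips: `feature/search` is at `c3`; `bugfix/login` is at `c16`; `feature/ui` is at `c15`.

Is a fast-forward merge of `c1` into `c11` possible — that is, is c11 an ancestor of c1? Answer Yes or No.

No

A fast-forward from c11 to c1 is possible iff c11 is an ancestor of c1.
Ancestors of c1: {c1, c14, c16, c7}.
c11 is not among them, so fast-forward is not possible.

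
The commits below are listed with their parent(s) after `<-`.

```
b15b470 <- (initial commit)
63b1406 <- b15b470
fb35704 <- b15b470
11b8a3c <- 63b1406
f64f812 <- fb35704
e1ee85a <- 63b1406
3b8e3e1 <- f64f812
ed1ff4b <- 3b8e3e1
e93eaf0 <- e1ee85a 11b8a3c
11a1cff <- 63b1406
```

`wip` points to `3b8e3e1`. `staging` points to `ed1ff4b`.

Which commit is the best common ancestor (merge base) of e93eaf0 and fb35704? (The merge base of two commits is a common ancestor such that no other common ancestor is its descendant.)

b15b470

Ancestors of e93eaf0: {11b8a3c, 63b1406, b15b470, e1ee85a, e93eaf0}.
Ancestors of fb35704: {b15b470, fb35704}.
Common ancestors: {b15b470}.
The only common ancestor is b15b470, so it is the merge base.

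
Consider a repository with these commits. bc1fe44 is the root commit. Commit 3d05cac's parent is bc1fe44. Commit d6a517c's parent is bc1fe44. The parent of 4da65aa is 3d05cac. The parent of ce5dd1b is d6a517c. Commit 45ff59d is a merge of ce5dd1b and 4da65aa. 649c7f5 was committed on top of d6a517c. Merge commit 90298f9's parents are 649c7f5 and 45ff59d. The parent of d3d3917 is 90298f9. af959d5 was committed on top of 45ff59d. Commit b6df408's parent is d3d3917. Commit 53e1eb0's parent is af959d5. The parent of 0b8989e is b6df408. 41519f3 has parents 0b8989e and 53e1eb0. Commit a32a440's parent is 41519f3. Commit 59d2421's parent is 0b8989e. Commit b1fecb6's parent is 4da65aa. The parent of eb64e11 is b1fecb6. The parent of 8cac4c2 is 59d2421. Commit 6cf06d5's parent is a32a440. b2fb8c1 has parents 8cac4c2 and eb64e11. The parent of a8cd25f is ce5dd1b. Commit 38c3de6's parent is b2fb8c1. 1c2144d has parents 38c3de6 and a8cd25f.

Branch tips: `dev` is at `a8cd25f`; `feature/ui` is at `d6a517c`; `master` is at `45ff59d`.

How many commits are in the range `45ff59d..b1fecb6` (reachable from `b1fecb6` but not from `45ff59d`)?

Reachable from b1fecb6: {3d05cac, 4da65aa, b1fecb6, bc1fe44}.
Reachable from 45ff59d: {3d05cac, 45ff59d, 4da65aa, bc1fe44, ce5dd1b, d6a517c}.
In b1fecb6's history but not 45ff59d's: {b1fecb6} — 1 commit.

1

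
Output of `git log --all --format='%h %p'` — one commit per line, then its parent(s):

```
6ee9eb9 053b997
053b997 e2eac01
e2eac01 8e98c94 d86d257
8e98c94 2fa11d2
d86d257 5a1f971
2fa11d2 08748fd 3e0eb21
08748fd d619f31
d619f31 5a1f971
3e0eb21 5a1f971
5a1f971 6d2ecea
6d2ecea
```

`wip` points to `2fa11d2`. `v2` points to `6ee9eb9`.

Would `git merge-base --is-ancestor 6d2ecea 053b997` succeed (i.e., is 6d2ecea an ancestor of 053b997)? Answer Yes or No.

Ancestors of 053b997 (commits reachable by following parents): {053b997, 08748fd, 2fa11d2, 3e0eb21, 5a1f971, 6d2ecea, 8e98c94, d619f31, d86d257, e2eac01}.
6d2ecea is in that set, so it is an ancestor of 053b997.

Yes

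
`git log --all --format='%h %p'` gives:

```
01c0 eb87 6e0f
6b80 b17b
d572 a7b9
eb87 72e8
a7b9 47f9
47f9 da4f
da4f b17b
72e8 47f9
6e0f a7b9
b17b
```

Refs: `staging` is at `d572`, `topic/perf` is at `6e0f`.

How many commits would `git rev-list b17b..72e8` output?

3

Reachable from 72e8: {47f9, 72e8, b17b, da4f}.
Reachable from b17b: {b17b}.
In 72e8's history but not b17b's: {47f9, 72e8, da4f} — 3 commits.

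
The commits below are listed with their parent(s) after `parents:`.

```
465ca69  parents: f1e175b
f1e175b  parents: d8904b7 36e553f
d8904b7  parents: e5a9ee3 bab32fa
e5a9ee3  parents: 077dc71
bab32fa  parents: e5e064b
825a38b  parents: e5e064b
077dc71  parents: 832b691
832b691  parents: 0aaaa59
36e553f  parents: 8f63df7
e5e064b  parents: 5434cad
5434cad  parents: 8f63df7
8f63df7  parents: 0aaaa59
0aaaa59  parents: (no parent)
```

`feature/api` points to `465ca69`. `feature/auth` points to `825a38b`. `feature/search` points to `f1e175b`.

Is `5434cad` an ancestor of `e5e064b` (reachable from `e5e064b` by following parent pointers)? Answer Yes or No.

Ancestors of e5e064b (commits reachable by following parents): {0aaaa59, 5434cad, 8f63df7, e5e064b}.
5434cad is in that set, so it is an ancestor of e5e064b.

Yes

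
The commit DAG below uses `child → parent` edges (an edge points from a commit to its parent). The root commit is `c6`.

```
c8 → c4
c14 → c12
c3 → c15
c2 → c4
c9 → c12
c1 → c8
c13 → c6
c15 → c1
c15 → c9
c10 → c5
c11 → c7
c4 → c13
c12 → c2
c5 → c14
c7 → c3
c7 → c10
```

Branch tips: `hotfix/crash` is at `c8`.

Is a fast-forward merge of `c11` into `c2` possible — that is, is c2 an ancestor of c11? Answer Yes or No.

Yes

A fast-forward from c2 to c11 is possible iff c2 is an ancestor of c11.
Ancestors of c11: {c1, c10, c11, c12, c13, c14, c15, c2, c3, c4, c5, c6, c7, c8, c9}.
c2 is among them, so fast-forward is possible.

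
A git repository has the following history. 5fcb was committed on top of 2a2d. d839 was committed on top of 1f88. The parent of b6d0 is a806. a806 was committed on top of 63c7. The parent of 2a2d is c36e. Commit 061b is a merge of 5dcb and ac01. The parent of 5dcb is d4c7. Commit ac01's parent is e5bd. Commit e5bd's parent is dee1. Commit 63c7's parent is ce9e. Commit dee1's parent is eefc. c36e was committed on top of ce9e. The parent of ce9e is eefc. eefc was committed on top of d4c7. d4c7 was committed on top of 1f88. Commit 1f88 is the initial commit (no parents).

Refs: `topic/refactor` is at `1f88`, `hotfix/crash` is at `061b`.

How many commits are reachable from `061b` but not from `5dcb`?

Reachable from 061b: {061b, 1f88, 5dcb, ac01, d4c7, dee1, e5bd, eefc}.
Reachable from 5dcb: {1f88, 5dcb, d4c7}.
In 061b's history but not 5dcb's: {061b, ac01, dee1, e5bd, eefc} — 5 commits.

5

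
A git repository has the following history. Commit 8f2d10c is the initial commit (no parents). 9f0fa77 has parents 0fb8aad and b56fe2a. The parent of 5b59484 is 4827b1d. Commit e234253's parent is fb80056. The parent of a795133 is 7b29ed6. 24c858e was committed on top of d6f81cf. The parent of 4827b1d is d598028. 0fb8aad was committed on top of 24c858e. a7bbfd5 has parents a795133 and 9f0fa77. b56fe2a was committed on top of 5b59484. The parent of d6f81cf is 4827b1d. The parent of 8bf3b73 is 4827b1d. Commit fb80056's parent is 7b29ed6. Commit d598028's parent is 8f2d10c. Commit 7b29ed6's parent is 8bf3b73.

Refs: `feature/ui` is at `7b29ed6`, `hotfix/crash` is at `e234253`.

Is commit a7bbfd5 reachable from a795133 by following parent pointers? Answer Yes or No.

No

Ancestors of a795133: {4827b1d, 7b29ed6, 8bf3b73, 8f2d10c, a795133, d598028}.
a7bbfd5 is not in that set, so it is not an ancestor of a795133.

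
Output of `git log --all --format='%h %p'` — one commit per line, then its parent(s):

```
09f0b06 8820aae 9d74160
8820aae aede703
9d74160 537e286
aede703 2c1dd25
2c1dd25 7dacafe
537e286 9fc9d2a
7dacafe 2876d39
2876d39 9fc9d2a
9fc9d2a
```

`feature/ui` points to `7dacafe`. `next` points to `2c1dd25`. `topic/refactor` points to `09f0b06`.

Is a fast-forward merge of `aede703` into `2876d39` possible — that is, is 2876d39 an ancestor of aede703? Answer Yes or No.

A fast-forward from 2876d39 to aede703 is possible iff 2876d39 is an ancestor of aede703.
Ancestors of aede703: {2876d39, 2c1dd25, 7dacafe, 9fc9d2a, aede703}.
2876d39 is among them, so fast-forward is possible.

Yes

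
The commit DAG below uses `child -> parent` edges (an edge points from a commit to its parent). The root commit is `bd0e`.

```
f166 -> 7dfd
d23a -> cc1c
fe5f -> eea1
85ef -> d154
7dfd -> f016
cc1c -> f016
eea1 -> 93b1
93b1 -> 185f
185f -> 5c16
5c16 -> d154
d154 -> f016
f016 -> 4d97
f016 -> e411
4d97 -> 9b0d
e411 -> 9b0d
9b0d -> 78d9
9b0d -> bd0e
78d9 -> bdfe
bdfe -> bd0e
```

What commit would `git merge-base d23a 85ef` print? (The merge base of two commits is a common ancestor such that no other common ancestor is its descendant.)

Ancestors of d23a: {4d97, 78d9, 9b0d, bd0e, bdfe, cc1c, d23a, e411, f016}.
Ancestors of 85ef: {4d97, 78d9, 85ef, 9b0d, bd0e, bdfe, d154, e411, f016}.
Common ancestors: {4d97, 78d9, 9b0d, bd0e, bdfe, e411, f016}.
Among these, f016 is not an ancestor of any other common ancestor — it is the merge base.

f016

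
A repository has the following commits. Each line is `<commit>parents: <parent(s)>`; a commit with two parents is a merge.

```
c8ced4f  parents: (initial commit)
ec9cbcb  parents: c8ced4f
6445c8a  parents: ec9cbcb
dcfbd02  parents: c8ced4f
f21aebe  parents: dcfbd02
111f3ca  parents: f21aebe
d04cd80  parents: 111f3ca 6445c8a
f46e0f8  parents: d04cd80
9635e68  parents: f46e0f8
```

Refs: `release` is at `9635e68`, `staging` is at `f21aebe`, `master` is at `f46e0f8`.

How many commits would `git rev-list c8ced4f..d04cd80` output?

Reachable from d04cd80: {111f3ca, 6445c8a, c8ced4f, d04cd80, dcfbd02, ec9cbcb, f21aebe}.
Reachable from c8ced4f: {c8ced4f}.
In d04cd80's history but not c8ced4f's: {111f3ca, 6445c8a, d04cd80, dcfbd02, ec9cbcb, f21aebe} — 6 commits.

6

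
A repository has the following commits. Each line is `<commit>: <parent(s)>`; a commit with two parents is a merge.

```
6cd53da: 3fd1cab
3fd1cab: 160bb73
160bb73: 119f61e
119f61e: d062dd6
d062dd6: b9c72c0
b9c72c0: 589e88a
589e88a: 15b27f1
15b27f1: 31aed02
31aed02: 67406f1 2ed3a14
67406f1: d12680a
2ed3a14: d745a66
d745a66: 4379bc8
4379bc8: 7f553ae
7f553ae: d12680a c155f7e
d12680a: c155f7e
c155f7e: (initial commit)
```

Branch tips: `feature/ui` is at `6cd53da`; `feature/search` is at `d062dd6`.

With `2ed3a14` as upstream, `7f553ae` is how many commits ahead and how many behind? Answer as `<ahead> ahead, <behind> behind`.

Reachable from 7f553ae: {7f553ae, c155f7e, d12680a}.
Reachable from 2ed3a14: {2ed3a14, 4379bc8, 7f553ae, c155f7e, d12680a, d745a66}.
Only in 7f553ae's history (ahead): {} — 0.
Only in 2ed3a14's history (behind): {2ed3a14, 4379bc8, d745a66} — 3.

0 ahead, 3 behind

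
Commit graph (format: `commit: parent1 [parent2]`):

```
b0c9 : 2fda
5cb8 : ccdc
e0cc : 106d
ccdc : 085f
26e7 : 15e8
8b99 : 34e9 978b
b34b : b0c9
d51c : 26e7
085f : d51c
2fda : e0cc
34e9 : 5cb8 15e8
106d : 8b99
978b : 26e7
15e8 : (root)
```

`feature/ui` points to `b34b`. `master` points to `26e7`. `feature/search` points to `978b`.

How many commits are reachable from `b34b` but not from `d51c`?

Reachable from b34b: {085f, 106d, 15e8, 26e7, 2fda, 34e9, 5cb8, 8b99, 978b, b0c9, b34b, ccdc, d51c, e0cc}.
Reachable from d51c: {15e8, 26e7, d51c}.
In b34b's history but not d51c's: {085f, 106d, 2fda, 34e9, 5cb8, 8b99, 978b, b0c9, b34b, ccdc, e0cc} — 11 commits.

11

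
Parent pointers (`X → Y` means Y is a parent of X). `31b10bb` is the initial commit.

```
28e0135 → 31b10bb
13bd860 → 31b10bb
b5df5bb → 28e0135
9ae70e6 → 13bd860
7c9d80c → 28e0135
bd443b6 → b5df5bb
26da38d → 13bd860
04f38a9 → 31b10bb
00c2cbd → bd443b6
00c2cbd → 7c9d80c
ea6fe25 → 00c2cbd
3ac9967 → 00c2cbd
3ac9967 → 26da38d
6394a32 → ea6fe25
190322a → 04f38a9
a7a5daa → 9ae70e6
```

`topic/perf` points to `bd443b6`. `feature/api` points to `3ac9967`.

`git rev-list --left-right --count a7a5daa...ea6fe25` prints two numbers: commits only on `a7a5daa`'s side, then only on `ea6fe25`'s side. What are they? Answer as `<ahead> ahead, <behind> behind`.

Reachable from a7a5daa: {13bd860, 31b10bb, 9ae70e6, a7a5daa}.
Reachable from ea6fe25: {00c2cbd, 28e0135, 31b10bb, 7c9d80c, b5df5bb, bd443b6, ea6fe25}.
Only in a7a5daa's history (ahead): {13bd860, 9ae70e6, a7a5daa} — 3.
Only in ea6fe25's history (behind): {00c2cbd, 28e0135, 7c9d80c, b5df5bb, bd443b6, ea6fe25} — 6.

3 ahead, 6 behind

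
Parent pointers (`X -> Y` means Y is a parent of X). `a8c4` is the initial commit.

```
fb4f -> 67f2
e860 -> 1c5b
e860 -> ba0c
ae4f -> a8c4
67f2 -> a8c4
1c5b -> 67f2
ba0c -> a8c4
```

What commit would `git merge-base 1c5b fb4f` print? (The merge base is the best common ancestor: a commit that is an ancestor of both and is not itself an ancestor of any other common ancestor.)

Ancestors of 1c5b: {1c5b, 67f2, a8c4}.
Ancestors of fb4f: {67f2, a8c4, fb4f}.
Common ancestors: {67f2, a8c4}.
Among these, 67f2 is not an ancestor of any other common ancestor — it is the merge base.

67f2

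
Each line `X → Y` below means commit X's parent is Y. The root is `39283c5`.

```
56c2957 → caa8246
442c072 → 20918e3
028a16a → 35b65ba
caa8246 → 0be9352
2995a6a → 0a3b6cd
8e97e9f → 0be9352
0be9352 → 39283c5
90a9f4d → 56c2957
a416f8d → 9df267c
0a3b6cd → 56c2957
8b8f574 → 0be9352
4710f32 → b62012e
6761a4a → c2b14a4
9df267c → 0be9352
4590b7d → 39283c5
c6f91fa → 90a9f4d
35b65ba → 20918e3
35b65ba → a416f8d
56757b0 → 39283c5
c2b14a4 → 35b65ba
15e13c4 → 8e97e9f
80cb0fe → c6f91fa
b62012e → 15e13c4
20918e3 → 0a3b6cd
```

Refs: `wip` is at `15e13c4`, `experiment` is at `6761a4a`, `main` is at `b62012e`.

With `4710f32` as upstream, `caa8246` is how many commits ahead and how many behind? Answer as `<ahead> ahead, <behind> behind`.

1 ahead, 4 behind

Reachable from caa8246: {0be9352, 39283c5, caa8246}.
Reachable from 4710f32: {0be9352, 15e13c4, 39283c5, 4710f32, 8e97e9f, b62012e}.
Only in caa8246's history (ahead): {caa8246} — 1.
Only in 4710f32's history (behind): {15e13c4, 4710f32, 8e97e9f, b62012e} — 4.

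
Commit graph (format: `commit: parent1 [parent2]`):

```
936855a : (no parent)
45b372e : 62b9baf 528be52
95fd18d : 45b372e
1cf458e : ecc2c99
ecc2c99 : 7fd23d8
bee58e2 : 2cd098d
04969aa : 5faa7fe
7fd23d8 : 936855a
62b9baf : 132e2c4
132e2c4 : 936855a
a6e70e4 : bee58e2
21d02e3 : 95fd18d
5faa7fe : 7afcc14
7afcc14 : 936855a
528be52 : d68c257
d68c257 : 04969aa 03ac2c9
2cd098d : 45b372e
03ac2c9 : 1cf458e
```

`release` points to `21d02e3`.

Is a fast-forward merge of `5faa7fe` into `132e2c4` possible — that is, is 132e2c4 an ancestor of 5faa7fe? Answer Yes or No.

A fast-forward from 132e2c4 to 5faa7fe is possible iff 132e2c4 is an ancestor of 5faa7fe.
Ancestors of 5faa7fe: {5faa7fe, 7afcc14, 936855a}.
132e2c4 is not among them, so fast-forward is not possible.

No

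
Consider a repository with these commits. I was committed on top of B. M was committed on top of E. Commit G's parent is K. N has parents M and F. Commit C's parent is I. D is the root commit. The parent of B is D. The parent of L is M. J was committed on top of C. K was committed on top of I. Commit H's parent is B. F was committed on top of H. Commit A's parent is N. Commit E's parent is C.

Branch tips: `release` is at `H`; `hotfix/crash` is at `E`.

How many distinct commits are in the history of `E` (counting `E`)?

5

Walking parent pointers from E: reachable set = {B, C, D, E, I}.
That is 5 commits.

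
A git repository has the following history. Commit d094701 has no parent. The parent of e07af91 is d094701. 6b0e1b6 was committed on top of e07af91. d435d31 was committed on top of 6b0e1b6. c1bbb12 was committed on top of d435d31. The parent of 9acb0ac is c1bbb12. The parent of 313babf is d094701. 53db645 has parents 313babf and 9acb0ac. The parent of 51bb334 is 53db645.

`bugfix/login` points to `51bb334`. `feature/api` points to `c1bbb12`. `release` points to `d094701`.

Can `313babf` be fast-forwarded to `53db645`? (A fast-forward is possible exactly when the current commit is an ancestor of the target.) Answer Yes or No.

Yes

A fast-forward from 313babf to 53db645 is possible iff 313babf is an ancestor of 53db645.
Ancestors of 53db645: {313babf, 53db645, 6b0e1b6, 9acb0ac, c1bbb12, d094701, d435d31, e07af91}.
313babf is among them, so fast-forward is possible.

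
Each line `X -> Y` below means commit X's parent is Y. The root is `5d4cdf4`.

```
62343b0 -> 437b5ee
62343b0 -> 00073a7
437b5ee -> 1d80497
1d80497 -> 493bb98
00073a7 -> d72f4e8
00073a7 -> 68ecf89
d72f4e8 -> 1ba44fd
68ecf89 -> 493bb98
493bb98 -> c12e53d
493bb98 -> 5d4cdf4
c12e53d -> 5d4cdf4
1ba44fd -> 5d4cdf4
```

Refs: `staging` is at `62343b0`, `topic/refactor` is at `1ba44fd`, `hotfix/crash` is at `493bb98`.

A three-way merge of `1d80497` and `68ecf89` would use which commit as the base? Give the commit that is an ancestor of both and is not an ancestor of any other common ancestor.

493bb98

Ancestors of 1d80497: {1d80497, 493bb98, 5d4cdf4, c12e53d}.
Ancestors of 68ecf89: {493bb98, 5d4cdf4, 68ecf89, c12e53d}.
Common ancestors: {493bb98, 5d4cdf4, c12e53d}.
Among these, 493bb98 is not an ancestor of any other common ancestor — it is the merge base.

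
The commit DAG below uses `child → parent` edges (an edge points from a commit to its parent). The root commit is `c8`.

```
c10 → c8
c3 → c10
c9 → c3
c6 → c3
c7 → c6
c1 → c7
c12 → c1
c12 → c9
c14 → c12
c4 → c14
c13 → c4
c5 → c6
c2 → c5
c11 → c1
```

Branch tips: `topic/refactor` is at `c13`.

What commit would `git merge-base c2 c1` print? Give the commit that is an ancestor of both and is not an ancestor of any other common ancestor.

c6

Ancestors of c2: {c10, c2, c3, c5, c6, c8}.
Ancestors of c1: {c1, c10, c3, c6, c7, c8}.
Common ancestors: {c10, c3, c6, c8}.
Among these, c6 is not an ancestor of any other common ancestor — it is the merge base.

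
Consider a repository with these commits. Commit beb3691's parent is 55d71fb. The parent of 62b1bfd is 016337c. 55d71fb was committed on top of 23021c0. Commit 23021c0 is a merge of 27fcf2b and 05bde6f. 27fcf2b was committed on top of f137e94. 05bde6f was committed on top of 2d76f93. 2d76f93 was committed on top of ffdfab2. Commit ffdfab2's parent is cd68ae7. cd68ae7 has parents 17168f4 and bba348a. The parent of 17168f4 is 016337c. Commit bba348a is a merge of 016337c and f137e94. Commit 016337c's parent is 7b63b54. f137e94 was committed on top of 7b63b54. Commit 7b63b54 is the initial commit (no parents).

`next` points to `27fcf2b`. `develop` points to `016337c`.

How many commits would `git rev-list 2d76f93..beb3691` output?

Reachable from beb3691: {016337c, 05bde6f, 17168f4, 23021c0, 27fcf2b, 2d76f93, 55d71fb, 7b63b54, bba348a, beb3691, cd68ae7, f137e94, ffdfab2}.
Reachable from 2d76f93: {016337c, 17168f4, 2d76f93, 7b63b54, bba348a, cd68ae7, f137e94, ffdfab2}.
In beb3691's history but not 2d76f93's: {05bde6f, 23021c0, 27fcf2b, 55d71fb, beb3691} — 5 commits.

5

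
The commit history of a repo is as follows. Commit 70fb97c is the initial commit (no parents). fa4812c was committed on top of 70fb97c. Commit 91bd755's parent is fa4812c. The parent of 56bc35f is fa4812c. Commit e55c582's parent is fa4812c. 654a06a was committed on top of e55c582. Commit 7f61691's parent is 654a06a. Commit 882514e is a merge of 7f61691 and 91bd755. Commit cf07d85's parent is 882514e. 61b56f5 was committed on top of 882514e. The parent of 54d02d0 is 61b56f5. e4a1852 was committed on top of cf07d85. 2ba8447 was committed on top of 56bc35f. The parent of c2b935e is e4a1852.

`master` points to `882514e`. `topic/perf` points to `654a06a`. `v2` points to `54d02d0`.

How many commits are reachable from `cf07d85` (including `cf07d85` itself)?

Walking parent pointers from cf07d85: reachable set = {654a06a, 70fb97c, 7f61691, 882514e, 91bd755, cf07d85, e55c582, fa4812c}.
That is 8 commits.

8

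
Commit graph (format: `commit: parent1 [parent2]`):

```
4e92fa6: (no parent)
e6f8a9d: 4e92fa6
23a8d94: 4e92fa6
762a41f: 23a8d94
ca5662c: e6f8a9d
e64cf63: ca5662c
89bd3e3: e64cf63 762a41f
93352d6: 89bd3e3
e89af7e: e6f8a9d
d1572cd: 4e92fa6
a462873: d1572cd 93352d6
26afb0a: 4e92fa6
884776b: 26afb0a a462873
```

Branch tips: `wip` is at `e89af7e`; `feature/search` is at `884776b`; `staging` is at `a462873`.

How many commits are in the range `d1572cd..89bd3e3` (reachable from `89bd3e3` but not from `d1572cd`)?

6

Reachable from 89bd3e3: {23a8d94, 4e92fa6, 762a41f, 89bd3e3, ca5662c, e64cf63, e6f8a9d}.
Reachable from d1572cd: {4e92fa6, d1572cd}.
In 89bd3e3's history but not d1572cd's: {23a8d94, 762a41f, 89bd3e3, ca5662c, e64cf63, e6f8a9d} — 6 commits.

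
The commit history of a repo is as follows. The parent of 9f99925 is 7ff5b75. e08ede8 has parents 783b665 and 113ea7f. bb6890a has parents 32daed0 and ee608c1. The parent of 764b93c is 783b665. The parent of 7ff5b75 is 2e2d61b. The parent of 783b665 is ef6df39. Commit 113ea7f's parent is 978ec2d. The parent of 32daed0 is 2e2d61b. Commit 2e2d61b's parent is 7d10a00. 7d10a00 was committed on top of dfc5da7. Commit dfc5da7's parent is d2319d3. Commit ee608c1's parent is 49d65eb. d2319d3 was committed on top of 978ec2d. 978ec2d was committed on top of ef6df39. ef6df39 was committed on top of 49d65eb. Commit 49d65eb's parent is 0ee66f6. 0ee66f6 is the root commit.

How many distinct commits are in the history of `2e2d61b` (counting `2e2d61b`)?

8

Walking parent pointers from 2e2d61b: reachable set = {0ee66f6, 2e2d61b, 49d65eb, 7d10a00, 978ec2d, d2319d3, dfc5da7, ef6df39}.
That is 8 commits.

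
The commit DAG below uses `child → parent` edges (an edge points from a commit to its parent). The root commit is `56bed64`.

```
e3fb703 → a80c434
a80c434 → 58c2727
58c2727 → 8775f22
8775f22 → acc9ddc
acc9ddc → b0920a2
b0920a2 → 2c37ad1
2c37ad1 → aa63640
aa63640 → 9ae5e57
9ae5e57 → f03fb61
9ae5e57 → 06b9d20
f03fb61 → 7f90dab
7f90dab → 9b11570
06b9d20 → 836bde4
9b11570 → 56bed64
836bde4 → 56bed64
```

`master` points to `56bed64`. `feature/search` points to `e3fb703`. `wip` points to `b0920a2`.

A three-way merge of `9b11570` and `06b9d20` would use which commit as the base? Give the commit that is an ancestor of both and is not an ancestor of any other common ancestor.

Ancestors of 9b11570: {56bed64, 9b11570}.
Ancestors of 06b9d20: {06b9d20, 56bed64, 836bde4}.
Common ancestors: {56bed64}.
The only common ancestor is 56bed64, so it is the merge base.

56bed64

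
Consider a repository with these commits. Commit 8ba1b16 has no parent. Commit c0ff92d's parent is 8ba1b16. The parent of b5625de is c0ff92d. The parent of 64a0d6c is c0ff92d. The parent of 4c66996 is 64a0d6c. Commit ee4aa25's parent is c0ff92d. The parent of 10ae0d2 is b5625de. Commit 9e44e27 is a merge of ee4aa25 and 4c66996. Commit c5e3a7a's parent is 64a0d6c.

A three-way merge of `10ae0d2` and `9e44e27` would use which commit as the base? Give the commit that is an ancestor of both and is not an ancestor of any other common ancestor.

Ancestors of 10ae0d2: {10ae0d2, 8ba1b16, b5625de, c0ff92d}.
Ancestors of 9e44e27: {4c66996, 64a0d6c, 8ba1b16, 9e44e27, c0ff92d, ee4aa25}.
Common ancestors: {8ba1b16, c0ff92d}.
Among these, c0ff92d is not an ancestor of any other common ancestor — it is the merge base.

c0ff92d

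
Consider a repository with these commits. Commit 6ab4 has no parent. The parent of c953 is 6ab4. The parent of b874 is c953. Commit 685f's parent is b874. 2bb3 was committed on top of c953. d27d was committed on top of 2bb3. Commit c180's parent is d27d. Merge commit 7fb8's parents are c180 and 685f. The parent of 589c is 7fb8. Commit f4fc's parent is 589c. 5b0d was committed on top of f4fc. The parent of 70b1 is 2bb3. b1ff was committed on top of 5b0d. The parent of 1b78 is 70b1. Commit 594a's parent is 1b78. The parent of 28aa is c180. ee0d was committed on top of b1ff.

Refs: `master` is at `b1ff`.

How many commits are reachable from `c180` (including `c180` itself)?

Walking parent pointers from c180: reachable set = {2bb3, 6ab4, c180, c953, d27d}.
That is 5 commits.

5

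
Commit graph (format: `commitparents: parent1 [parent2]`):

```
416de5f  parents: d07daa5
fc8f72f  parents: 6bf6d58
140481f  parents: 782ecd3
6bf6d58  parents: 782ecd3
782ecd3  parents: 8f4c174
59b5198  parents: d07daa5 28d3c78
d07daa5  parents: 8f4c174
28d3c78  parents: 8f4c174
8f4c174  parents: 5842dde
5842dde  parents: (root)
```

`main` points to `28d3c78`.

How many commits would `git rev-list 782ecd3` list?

3

Walking parent pointers from 782ecd3: reachable set = {5842dde, 782ecd3, 8f4c174}.
That is 3 commits.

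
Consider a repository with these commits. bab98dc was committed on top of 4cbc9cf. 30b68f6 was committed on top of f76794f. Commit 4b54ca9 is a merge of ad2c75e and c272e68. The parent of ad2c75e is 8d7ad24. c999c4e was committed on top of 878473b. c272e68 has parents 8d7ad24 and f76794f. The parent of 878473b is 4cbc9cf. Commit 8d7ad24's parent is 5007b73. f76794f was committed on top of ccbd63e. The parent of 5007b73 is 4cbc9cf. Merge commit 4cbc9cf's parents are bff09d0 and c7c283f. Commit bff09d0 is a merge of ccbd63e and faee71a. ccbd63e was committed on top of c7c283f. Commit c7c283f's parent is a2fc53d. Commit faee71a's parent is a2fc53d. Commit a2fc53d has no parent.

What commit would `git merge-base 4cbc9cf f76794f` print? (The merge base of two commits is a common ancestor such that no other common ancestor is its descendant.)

Ancestors of 4cbc9cf: {4cbc9cf, a2fc53d, bff09d0, c7c283f, ccbd63e, faee71a}.
Ancestors of f76794f: {a2fc53d, c7c283f, ccbd63e, f76794f}.
Common ancestors: {a2fc53d, c7c283f, ccbd63e}.
Among these, ccbd63e is not an ancestor of any other common ancestor — it is the merge base.

ccbd63e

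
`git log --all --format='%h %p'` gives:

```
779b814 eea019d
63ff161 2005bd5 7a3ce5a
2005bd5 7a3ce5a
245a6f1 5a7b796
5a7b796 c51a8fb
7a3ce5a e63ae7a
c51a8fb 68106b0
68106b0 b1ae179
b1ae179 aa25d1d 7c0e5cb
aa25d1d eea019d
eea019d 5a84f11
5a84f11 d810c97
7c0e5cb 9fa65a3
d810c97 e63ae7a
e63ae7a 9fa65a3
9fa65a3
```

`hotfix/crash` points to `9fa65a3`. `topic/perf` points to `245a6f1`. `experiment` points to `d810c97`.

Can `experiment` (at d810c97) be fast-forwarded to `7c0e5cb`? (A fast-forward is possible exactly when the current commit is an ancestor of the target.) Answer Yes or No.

A fast-forward from d810c97 to 7c0e5cb is possible iff d810c97 is an ancestor of 7c0e5cb.
Ancestors of 7c0e5cb: {7c0e5cb, 9fa65a3}.
d810c97 is not among them, so fast-forward is not possible.

No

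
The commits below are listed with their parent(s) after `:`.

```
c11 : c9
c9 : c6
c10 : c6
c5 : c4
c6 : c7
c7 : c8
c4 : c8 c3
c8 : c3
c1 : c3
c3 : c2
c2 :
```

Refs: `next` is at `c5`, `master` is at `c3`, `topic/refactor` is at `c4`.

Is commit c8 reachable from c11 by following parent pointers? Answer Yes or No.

Ancestors of c11 (commits reachable by following parents): {c11, c2, c3, c6, c7, c8, c9}.
c8 is in that set, so it is an ancestor of c11.

Yes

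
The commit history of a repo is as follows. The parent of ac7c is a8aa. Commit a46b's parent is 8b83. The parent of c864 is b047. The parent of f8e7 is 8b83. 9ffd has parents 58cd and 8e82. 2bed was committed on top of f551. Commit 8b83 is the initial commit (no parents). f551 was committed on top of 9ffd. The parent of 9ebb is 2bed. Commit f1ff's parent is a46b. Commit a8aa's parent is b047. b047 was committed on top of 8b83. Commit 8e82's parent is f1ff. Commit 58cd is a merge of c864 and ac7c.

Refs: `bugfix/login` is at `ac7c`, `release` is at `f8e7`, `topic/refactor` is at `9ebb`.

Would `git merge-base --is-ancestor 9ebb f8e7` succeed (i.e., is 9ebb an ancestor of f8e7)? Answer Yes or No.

Ancestors of f8e7: {8b83, f8e7}.
9ebb is not in that set, so it is not an ancestor of f8e7.

No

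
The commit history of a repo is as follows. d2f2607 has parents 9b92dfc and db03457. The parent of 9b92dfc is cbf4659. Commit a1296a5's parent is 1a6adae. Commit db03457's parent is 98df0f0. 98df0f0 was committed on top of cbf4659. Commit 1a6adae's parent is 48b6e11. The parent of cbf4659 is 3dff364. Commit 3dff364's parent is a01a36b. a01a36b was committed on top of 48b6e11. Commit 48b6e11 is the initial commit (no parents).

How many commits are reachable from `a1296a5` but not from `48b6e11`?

2

Reachable from a1296a5: {1a6adae, 48b6e11, a1296a5}.
Reachable from 48b6e11: {48b6e11}.
In a1296a5's history but not 48b6e11's: {1a6adae, a1296a5} — 2 commits.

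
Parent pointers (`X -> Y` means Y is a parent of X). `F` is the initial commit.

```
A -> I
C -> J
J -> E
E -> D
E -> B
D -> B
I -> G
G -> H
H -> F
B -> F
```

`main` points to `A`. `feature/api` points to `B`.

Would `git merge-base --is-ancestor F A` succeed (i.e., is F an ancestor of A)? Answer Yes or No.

Ancestors of A (commits reachable by following parents): {A, F, G, H, I}.
F is in that set, so it is an ancestor of A.

Yes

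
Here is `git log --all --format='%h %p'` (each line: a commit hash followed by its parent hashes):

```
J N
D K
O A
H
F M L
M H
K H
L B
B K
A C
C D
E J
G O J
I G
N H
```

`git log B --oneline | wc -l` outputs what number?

3

Walking parent pointers from B: reachable set = {B, H, K}.
That is 3 commits.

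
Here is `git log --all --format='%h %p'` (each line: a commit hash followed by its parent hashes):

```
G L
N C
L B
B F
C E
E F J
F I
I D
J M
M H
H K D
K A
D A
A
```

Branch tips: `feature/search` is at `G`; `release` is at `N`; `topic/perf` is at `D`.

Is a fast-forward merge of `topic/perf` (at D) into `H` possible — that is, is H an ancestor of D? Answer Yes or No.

No

A fast-forward from H to D is possible iff H is an ancestor of D.
Ancestors of D: {A, D}.
H is not among them, so fast-forward is not possible.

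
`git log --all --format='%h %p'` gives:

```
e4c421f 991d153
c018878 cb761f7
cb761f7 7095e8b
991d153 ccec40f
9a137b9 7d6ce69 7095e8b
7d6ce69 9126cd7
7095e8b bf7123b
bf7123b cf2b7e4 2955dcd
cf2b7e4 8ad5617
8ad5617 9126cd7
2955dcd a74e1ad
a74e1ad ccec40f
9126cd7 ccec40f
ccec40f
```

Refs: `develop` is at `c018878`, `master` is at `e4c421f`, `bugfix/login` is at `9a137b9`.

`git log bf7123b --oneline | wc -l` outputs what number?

7

Walking parent pointers from bf7123b: reachable set = {2955dcd, 8ad5617, 9126cd7, a74e1ad, bf7123b, ccec40f, cf2b7e4}.
That is 7 commits.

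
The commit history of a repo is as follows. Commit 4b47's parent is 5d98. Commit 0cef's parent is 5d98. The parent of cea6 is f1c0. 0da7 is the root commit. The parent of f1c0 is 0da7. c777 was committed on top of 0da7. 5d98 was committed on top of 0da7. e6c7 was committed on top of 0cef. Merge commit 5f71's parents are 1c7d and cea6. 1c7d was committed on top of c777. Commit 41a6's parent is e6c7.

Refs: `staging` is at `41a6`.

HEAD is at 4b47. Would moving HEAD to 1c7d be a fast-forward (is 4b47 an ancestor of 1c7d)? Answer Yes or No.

A fast-forward from 4b47 to 1c7d is possible iff 4b47 is an ancestor of 1c7d.
Ancestors of 1c7d: {0da7, 1c7d, c777}.
4b47 is not among them, so fast-forward is not possible.

No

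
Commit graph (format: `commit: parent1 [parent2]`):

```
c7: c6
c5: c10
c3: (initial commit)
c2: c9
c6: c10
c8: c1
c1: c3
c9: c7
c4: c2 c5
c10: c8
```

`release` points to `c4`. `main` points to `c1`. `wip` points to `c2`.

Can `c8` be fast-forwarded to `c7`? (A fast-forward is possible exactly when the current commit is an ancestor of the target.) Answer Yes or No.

A fast-forward from c8 to c7 is possible iff c8 is an ancestor of c7.
Ancestors of c7: {c1, c10, c3, c6, c7, c8}.
c8 is among them, so fast-forward is possible.

Yes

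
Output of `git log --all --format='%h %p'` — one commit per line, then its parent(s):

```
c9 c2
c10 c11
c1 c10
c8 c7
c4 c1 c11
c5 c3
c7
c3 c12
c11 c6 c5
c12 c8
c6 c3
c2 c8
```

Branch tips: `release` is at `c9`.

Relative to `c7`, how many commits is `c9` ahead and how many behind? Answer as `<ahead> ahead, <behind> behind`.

Reachable from c9: {c2, c7, c8, c9}.
Reachable from c7: {c7}.
Only in c9's history (ahead): {c2, c8, c9} — 3.
Only in c7's history (behind): {} — 0.

3 ahead, 0 behind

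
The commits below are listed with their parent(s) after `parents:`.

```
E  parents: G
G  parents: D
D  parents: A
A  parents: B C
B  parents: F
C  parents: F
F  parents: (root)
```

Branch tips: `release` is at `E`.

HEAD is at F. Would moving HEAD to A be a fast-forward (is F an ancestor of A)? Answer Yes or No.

Yes

A fast-forward from F to A is possible iff F is an ancestor of A.
Ancestors of A: {A, B, C, F}.
F is among them, so fast-forward is possible.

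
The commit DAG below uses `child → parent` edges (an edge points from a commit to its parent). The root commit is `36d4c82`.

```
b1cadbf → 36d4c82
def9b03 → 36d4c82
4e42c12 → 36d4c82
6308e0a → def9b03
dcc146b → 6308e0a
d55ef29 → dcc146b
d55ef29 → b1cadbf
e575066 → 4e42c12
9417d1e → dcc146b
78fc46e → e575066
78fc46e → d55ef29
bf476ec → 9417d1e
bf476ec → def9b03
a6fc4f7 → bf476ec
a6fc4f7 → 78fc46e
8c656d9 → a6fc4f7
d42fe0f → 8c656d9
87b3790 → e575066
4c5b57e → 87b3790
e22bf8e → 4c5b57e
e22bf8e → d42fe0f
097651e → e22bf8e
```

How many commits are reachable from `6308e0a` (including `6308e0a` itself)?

3

Walking parent pointers from 6308e0a: reachable set = {36d4c82, 6308e0a, def9b03}.
That is 3 commits.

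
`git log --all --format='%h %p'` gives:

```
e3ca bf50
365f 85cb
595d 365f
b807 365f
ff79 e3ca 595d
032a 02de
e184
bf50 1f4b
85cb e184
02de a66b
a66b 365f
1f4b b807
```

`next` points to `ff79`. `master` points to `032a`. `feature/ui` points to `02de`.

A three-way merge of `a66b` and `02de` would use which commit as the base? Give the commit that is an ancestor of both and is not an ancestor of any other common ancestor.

Ancestors of a66b: {365f, 85cb, a66b, e184}.
Ancestors of 02de: {02de, 365f, 85cb, a66b, e184}.
Common ancestors: {365f, 85cb, a66b, e184}.
Among these, a66b is not an ancestor of any other common ancestor — it is the merge base.

a66b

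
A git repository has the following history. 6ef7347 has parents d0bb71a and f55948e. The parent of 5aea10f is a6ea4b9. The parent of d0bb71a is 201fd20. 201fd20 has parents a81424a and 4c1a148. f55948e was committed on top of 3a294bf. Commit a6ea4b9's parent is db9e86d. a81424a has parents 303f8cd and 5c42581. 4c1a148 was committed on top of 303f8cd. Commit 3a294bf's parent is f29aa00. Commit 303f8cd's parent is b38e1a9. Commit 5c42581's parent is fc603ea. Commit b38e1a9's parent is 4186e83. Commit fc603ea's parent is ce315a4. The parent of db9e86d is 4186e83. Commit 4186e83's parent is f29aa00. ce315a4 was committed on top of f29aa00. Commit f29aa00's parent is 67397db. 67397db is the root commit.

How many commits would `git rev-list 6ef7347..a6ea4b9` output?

Reachable from a6ea4b9: {4186e83, 67397db, a6ea4b9, db9e86d, f29aa00}.
Reachable from 6ef7347: {201fd20, 303f8cd, 3a294bf, 4186e83, 4c1a148, 5c42581, 67397db, 6ef7347, a81424a, b38e1a9, ce315a4, d0bb71a, f29aa00, f55948e, fc603ea}.
In a6ea4b9's history but not 6ef7347's: {a6ea4b9, db9e86d} — 2 commits.

2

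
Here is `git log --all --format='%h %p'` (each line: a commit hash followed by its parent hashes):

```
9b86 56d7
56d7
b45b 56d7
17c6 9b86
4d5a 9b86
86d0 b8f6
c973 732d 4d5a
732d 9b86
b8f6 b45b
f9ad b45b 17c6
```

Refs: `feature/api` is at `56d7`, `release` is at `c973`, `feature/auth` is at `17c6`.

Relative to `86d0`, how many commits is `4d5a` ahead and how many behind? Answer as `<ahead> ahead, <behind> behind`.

Reachable from 4d5a: {4d5a, 56d7, 9b86}.
Reachable from 86d0: {56d7, 86d0, b45b, b8f6}.
Only in 4d5a's history (ahead): {4d5a, 9b86} — 2.
Only in 86d0's history (behind): {86d0, b45b, b8f6} — 3.

2 ahead, 3 behind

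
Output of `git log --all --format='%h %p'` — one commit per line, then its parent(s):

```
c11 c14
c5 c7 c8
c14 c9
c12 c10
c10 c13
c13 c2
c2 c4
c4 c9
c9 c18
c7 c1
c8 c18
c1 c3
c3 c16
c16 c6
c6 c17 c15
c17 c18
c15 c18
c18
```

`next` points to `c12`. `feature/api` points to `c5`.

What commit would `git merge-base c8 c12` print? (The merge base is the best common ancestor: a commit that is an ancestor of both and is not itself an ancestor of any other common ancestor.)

Ancestors of c8: {c18, c8}.
Ancestors of c12: {c10, c12, c13, c18, c2, c4, c9}.
Common ancestors: {c18}.
The only common ancestor is c18, so it is the merge base.

c18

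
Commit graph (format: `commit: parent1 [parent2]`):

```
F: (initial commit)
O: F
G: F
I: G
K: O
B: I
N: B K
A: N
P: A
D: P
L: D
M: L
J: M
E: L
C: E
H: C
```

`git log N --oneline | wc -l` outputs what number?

Walking parent pointers from N: reachable set = {B, F, G, I, K, N, O}.
That is 7 commits.

7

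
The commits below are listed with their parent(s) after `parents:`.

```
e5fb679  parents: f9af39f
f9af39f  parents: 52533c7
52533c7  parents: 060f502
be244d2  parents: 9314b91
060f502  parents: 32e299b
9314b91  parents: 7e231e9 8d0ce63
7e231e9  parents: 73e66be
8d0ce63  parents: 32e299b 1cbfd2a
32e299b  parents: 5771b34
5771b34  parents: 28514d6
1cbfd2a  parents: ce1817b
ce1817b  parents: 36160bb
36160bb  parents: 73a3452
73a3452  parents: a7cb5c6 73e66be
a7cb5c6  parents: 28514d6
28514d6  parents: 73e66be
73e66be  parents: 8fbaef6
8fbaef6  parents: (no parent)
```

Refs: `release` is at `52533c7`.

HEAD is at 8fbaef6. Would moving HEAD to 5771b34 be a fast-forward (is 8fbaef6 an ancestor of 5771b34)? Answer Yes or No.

A fast-forward from 8fbaef6 to 5771b34 is possible iff 8fbaef6 is an ancestor of 5771b34.
Ancestors of 5771b34: {28514d6, 5771b34, 73e66be, 8fbaef6}.
8fbaef6 is among them, so fast-forward is possible.

Yes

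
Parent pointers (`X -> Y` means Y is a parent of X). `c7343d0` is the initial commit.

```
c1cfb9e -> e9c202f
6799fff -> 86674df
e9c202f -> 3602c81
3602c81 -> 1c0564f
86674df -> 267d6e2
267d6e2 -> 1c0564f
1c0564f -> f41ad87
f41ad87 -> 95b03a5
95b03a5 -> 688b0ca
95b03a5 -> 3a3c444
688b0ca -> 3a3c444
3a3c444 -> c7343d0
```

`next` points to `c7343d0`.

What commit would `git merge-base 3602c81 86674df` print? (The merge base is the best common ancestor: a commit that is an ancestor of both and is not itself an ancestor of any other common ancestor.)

Ancestors of 3602c81: {1c0564f, 3602c81, 3a3c444, 688b0ca, 95b03a5, c7343d0, f41ad87}.
Ancestors of 86674df: {1c0564f, 267d6e2, 3a3c444, 688b0ca, 86674df, 95b03a5, c7343d0, f41ad87}.
Common ancestors: {1c0564f, 3a3c444, 688b0ca, 95b03a5, c7343d0, f41ad87}.
Among these, 1c0564f is not an ancestor of any other common ancestor — it is the merge base.

1c0564f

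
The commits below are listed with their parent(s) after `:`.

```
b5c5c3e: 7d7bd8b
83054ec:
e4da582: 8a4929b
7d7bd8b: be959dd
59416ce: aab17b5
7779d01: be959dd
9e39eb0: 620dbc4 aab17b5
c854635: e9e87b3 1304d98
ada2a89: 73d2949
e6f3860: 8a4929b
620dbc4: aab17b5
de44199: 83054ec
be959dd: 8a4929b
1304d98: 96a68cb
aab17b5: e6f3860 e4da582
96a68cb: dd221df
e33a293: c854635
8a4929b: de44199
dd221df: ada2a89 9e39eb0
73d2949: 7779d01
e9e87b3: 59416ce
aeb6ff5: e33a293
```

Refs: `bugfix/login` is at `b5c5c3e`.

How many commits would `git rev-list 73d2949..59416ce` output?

Reachable from 59416ce: {59416ce, 83054ec, 8a4929b, aab17b5, de44199, e4da582, e6f3860}.
Reachable from 73d2949: {73d2949, 7779d01, 83054ec, 8a4929b, be959dd, de44199}.
In 59416ce's history but not 73d2949's: {59416ce, aab17b5, e4da582, e6f3860} — 4 commits.

4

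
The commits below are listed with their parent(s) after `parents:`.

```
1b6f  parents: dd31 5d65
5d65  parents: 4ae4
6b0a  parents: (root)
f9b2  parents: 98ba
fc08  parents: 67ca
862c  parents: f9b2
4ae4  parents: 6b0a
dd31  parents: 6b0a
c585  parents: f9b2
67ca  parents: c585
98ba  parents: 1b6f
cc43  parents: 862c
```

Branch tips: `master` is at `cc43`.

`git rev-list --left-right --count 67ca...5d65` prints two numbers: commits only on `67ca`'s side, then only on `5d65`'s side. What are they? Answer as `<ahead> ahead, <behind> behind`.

6 ahead, 0 behind

Reachable from 67ca: {1b6f, 4ae4, 5d65, 67ca, 6b0a, 98ba, c585, dd31, f9b2}.
Reachable from 5d65: {4ae4, 5d65, 6b0a}.
Only in 67ca's history (ahead): {1b6f, 67ca, 98ba, c585, dd31, f9b2} — 6.
Only in 5d65's history (behind): {} — 0.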